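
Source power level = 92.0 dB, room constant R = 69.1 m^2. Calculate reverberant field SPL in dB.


Given values:
  Lw = 92.0 dB, R = 69.1 m^2
Formula: SPL = Lw + 10 * log10(4 / R)
Compute 4 / R = 4 / 69.1 = 0.057887
Compute 10 * log10(0.057887) = -12.3742
SPL = 92.0 + (-12.3742) = 79.63

79.63 dB


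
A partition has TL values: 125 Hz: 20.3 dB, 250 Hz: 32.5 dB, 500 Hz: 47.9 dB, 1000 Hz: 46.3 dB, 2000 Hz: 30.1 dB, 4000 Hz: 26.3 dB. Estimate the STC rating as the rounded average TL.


Given TL values at each frequency:
  125 Hz: 20.3 dB
  250 Hz: 32.5 dB
  500 Hz: 47.9 dB
  1000 Hz: 46.3 dB
  2000 Hz: 30.1 dB
  4000 Hz: 26.3 dB
Formula: STC ~ round(average of TL values)
Sum = 20.3 + 32.5 + 47.9 + 46.3 + 30.1 + 26.3 = 203.4
Average = 203.4 / 6 = 33.9
Rounded: 34

34


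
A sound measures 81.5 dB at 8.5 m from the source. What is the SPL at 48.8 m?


Given values:
  SPL1 = 81.5 dB, r1 = 8.5 m, r2 = 48.8 m
Formula: SPL2 = SPL1 - 20 * log10(r2 / r1)
Compute ratio: r2 / r1 = 48.8 / 8.5 = 5.7412
Compute log10: log10(5.7412) = 0.759003
Compute drop: 20 * 0.759003 = 15.1801
SPL2 = 81.5 - 15.1801 = 66.32

66.32 dB


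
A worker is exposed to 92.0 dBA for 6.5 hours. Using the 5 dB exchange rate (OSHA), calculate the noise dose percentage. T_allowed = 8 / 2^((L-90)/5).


Given values:
  L = 92.0 dBA, T = 6.5 hours
Formula: T_allowed = 8 / 2^((L - 90) / 5)
Compute exponent: (92.0 - 90) / 5 = 0.4
Compute 2^(0.4) = 1.319508
T_allowed = 8 / 1.319508 = 6.062866 hours
Dose = (T / T_allowed) * 100
Dose = (6.5 / 6.062866) * 100 = 107.21

107.21 %


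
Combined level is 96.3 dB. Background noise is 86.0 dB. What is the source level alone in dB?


Given values:
  L_total = 96.3 dB, L_bg = 86.0 dB
Formula: L_source = 10 * log10(10^(L_total/10) - 10^(L_bg/10))
Convert to linear:
  10^(96.3/10) = 4265795188.0159
  10^(86.0/10) = 398107170.5535
Difference: 4265795188.0159 - 398107170.5535 = 3867688017.4624
L_source = 10 * log10(3867688017.4624) = 95.87

95.87 dB


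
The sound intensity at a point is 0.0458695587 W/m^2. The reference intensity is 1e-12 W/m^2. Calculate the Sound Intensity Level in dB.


Given values:
  I = 0.0458695587 W/m^2
  I_ref = 1e-12 W/m^2
Formula: SIL = 10 * log10(I / I_ref)
Compute ratio: I / I_ref = 45869558700
Compute log10: log10(45869558700) = 10.661525
Multiply: SIL = 10 * 10.661525 = 106.62

106.62 dB


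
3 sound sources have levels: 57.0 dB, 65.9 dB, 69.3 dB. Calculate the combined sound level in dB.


Formula: L_total = 10 * log10( sum(10^(Li/10)) )
  Source 1: 10^(57.0/10) = 501187.2336
  Source 2: 10^(65.9/10) = 3890451.4499
  Source 3: 10^(69.3/10) = 8511380.382
Sum of linear values = 12903019.0655
L_total = 10 * log10(12903019.0655) = 71.11

71.11 dB


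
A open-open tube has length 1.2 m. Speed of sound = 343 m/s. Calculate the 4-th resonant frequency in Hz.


Given values:
  Tube type: open-open, L = 1.2 m, c = 343 m/s, n = 4
Formula: f_n = n * c / (2 * L)
Compute 2 * L = 2 * 1.2 = 2.4
f = 4 * 343 / 2.4
f = 571.67

571.67 Hz


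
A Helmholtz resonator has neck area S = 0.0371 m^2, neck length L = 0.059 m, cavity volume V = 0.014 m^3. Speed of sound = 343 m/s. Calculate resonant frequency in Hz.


Given values:
  S = 0.0371 m^2, L = 0.059 m, V = 0.014 m^3, c = 343 m/s
Formula: f = (c / (2*pi)) * sqrt(S / (V * L))
Compute V * L = 0.014 * 0.059 = 0.000826
Compute S / (V * L) = 0.0371 / 0.000826 = 44.9153
Compute sqrt(44.9153) = 6.701888
Compute c / (2*pi) = 343 / 6.283185 = 54.590148
f = 54.590148 * 6.701888 = 365.86

365.86 Hz


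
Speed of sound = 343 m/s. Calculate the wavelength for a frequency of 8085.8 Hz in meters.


Given values:
  c = 343 m/s, f = 8085.8 Hz
Formula: lambda = c / f
lambda = 343 / 8085.8
lambda = 0.0424

0.0424 m


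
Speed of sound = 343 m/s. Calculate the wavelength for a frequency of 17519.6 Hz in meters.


Given values:
  c = 343 m/s, f = 17519.6 Hz
Formula: lambda = c / f
lambda = 343 / 17519.6
lambda = 0.0196

0.0196 m


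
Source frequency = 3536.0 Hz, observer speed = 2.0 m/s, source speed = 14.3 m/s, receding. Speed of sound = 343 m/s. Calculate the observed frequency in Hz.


Given values:
  f_s = 3536.0 Hz, v_o = 2.0 m/s, v_s = 14.3 m/s
  Direction: receding
Formula: f_o = f_s * (c - v_o) / (c + v_s)
Numerator: c - v_o = 343 - 2.0 = 341.0
Denominator: c + v_s = 343 + 14.3 = 357.3
f_o = 3536.0 * 341.0 / 357.3 = 3374.69

3374.69 Hz


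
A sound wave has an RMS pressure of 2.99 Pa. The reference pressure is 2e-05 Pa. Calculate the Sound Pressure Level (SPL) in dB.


Given values:
  p = 2.99 Pa
  p_ref = 2e-05 Pa
Formula: SPL = 20 * log10(p / p_ref)
Compute ratio: p / p_ref = 2.99 / 2e-05 = 149500
Compute log10: log10(149500) = 5.174641
Multiply: SPL = 20 * 5.174641 = 103.49

103.49 dB


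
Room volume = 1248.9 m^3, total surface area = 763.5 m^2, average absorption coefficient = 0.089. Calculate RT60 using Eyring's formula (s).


Given values:
  V = 1248.9 m^3, S = 763.5 m^2, alpha = 0.089
Formula: RT60 = 0.161 * V / (-S * ln(1 - alpha))
Compute ln(1 - 0.089) = ln(0.911) = -0.093212
Denominator: -763.5 * -0.093212 = 71.1674
Numerator: 0.161 * 1248.9 = 201.0729
RT60 = 201.0729 / 71.1674 = 2.825

2.825 s


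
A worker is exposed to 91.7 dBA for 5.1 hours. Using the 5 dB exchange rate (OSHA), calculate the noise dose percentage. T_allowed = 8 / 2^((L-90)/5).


Given values:
  L = 91.7 dBA, T = 5.1 hours
Formula: T_allowed = 8 / 2^((L - 90) / 5)
Compute exponent: (91.7 - 90) / 5 = 0.34
Compute 2^(0.34) = 1.265757
T_allowed = 8 / 1.265757 = 6.320328 hours
Dose = (T / T_allowed) * 100
Dose = (5.1 / 6.320328) * 100 = 80.69

80.69 %


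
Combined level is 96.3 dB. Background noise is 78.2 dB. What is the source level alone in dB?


Given values:
  L_total = 96.3 dB, L_bg = 78.2 dB
Formula: L_source = 10 * log10(10^(L_total/10) - 10^(L_bg/10))
Convert to linear:
  10^(96.3/10) = 4265795188.0159
  10^(78.2/10) = 66069344.8008
Difference: 4265795188.0159 - 66069344.8008 = 4199725843.2151
L_source = 10 * log10(4199725843.2151) = 96.23

96.23 dB


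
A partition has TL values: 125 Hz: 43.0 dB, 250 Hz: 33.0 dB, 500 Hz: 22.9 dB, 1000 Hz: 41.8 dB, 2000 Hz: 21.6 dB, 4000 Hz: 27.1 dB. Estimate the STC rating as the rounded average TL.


Given TL values at each frequency:
  125 Hz: 43.0 dB
  250 Hz: 33.0 dB
  500 Hz: 22.9 dB
  1000 Hz: 41.8 dB
  2000 Hz: 21.6 dB
  4000 Hz: 27.1 dB
Formula: STC ~ round(average of TL values)
Sum = 43.0 + 33.0 + 22.9 + 41.8 + 21.6 + 27.1 = 189.4
Average = 189.4 / 6 = 31.57
Rounded: 32

32


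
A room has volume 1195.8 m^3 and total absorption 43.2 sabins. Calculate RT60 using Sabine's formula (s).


Given values:
  V = 1195.8 m^3
  A = 43.2 sabins
Formula: RT60 = 0.161 * V / A
Numerator: 0.161 * 1195.8 = 192.5238
RT60 = 192.5238 / 43.2 = 4.457

4.457 s


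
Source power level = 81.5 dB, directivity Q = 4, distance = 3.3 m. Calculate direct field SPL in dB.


Given values:
  Lw = 81.5 dB, Q = 4, r = 3.3 m
Formula: SPL = Lw + 10 * log10(Q / (4 * pi * r^2))
Compute 4 * pi * r^2 = 4 * pi * 3.3^2 = 136.8478
Compute Q / denom = 4 / 136.8478 = 0.02922955
Compute 10 * log10(0.02922955) = -15.3418
SPL = 81.5 + (-15.3418) = 66.16

66.16 dB


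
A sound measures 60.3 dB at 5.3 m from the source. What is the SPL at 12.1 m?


Given values:
  SPL1 = 60.3 dB, r1 = 5.3 m, r2 = 12.1 m
Formula: SPL2 = SPL1 - 20 * log10(r2 / r1)
Compute ratio: r2 / r1 = 12.1 / 5.3 = 2.283
Compute log10: log10(2.283) = 0.358506
Compute drop: 20 * 0.358506 = 7.1701
SPL2 = 60.3 - 7.1701 = 53.13

53.13 dB


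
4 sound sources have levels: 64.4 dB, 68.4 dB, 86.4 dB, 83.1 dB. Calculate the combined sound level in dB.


Formula: L_total = 10 * log10( sum(10^(Li/10)) )
  Source 1: 10^(64.4/10) = 2754228.7033
  Source 2: 10^(68.4/10) = 6918309.7092
  Source 3: 10^(86.4/10) = 436515832.2402
  Source 4: 10^(83.1/10) = 204173794.467
Sum of linear values = 650362165.1197
L_total = 10 * log10(650362165.1197) = 88.13

88.13 dB


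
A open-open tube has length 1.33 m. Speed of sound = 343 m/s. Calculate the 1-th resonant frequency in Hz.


Given values:
  Tube type: open-open, L = 1.33 m, c = 343 m/s, n = 1
Formula: f_n = n * c / (2 * L)
Compute 2 * L = 2 * 1.33 = 2.66
f = 1 * 343 / 2.66
f = 128.95

128.95 Hz


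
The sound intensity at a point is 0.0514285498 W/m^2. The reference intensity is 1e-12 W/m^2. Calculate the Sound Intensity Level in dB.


Given values:
  I = 0.0514285498 W/m^2
  I_ref = 1e-12 W/m^2
Formula: SIL = 10 * log10(I / I_ref)
Compute ratio: I / I_ref = 51428549800
Compute log10: log10(51428549800) = 10.711204
Multiply: SIL = 10 * 10.711204 = 107.11

107.11 dB


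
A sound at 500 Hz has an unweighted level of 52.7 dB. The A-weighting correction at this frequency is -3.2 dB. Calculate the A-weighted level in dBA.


Given values:
  SPL = 52.7 dB
  A-weighting at 500 Hz = -3.2 dB
Formula: L_A = SPL + A_weight
L_A = 52.7 + (-3.2)
L_A = 49.5

49.5 dBA


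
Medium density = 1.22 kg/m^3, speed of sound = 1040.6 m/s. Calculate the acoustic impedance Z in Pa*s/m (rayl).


Given values:
  rho = 1.22 kg/m^3
  c = 1040.6 m/s
Formula: Z = rho * c
Z = 1.22 * 1040.6
Z = 1269.53

1269.53 rayl


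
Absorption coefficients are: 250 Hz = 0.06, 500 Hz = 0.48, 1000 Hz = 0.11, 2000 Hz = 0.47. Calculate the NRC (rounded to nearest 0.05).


Given values:
  a_250 = 0.06, a_500 = 0.48
  a_1000 = 0.11, a_2000 = 0.47
Formula: NRC = (a250 + a500 + a1000 + a2000) / 4
Sum = 0.06 + 0.48 + 0.11 + 0.47 = 1.12
NRC = 1.12 / 4 = 0.28
Rounded to nearest 0.05: 0.3

0.3


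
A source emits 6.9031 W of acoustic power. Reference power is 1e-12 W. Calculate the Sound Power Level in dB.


Given values:
  W = 6.9031 W
  W_ref = 1e-12 W
Formula: SWL = 10 * log10(W / W_ref)
Compute ratio: W / W_ref = 6903100000000
Compute log10: log10(6903100000000) = 12.839044
Multiply: SWL = 10 * 12.839044 = 128.39

128.39 dB


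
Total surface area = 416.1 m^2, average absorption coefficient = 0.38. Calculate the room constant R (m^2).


Given values:
  S = 416.1 m^2, alpha = 0.38
Formula: R = S * alpha / (1 - alpha)
Numerator: 416.1 * 0.38 = 158.118
Denominator: 1 - 0.38 = 0.62
R = 158.118 / 0.62 = 255.03

255.03 m^2


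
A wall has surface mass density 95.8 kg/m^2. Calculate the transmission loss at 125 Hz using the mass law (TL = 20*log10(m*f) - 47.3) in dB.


Given values:
  m = 95.8 kg/m^2, f = 125 Hz
Formula: TL = 20 * log10(m * f) - 47.3
Compute m * f = 95.8 * 125 = 11975.0
Compute log10(11975.0) = 4.078276
Compute 20 * 4.078276 = 81.5655
TL = 81.5655 - 47.3 = 34.27

34.27 dB


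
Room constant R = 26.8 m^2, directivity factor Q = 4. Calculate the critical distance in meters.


Given values:
  R = 26.8 m^2, Q = 4
Formula: d_c = 0.141 * sqrt(Q * R)
Compute Q * R = 4 * 26.8 = 107.2
Compute sqrt(107.2) = 10.3537
d_c = 0.141 * 10.3537 = 1.46

1.46 m


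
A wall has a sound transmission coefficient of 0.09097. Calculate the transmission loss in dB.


Given values:
  tau = 0.09097
Formula: TL = 10 * log10(1 / tau)
Compute 1 / tau = 1 / 0.09097 = 10.9926
Compute log10(10.9926) = 1.0411
TL = 10 * 1.0411 = 10.41

10.41 dB


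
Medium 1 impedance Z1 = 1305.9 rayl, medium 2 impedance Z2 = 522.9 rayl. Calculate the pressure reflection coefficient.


Given values:
  Z1 = 1305.9 rayl, Z2 = 522.9 rayl
Formula: R = (Z2 - Z1) / (Z2 + Z1)
Numerator: Z2 - Z1 = 522.9 - 1305.9 = -783.0
Denominator: Z2 + Z1 = 522.9 + 1305.9 = 1828.8
R = -783.0 / 1828.8 = -0.4281

-0.4281


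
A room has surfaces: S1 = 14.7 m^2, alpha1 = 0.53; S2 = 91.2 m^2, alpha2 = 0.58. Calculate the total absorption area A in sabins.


Given surfaces:
  Surface 1: 14.7 * 0.53 = 7.791
  Surface 2: 91.2 * 0.58 = 52.896
Formula: A = sum(Si * alpha_i)
A = 7.791 + 52.896
A = 60.69

60.69 sabins


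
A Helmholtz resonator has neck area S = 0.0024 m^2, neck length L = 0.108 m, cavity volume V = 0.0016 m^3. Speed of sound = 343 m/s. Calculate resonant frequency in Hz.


Given values:
  S = 0.0024 m^2, L = 0.108 m, V = 0.0016 m^3, c = 343 m/s
Formula: f = (c / (2*pi)) * sqrt(S / (V * L))
Compute V * L = 0.0016 * 0.108 = 0.0001728
Compute S / (V * L) = 0.0024 / 0.0001728 = 13.8889
Compute sqrt(13.8889) = 3.726781
Compute c / (2*pi) = 343 / 6.283185 = 54.590148
f = 54.590148 * 3.726781 = 203.45

203.45 Hz


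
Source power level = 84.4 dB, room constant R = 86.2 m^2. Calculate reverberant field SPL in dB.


Given values:
  Lw = 84.4 dB, R = 86.2 m^2
Formula: SPL = Lw + 10 * log10(4 / R)
Compute 4 / R = 4 / 86.2 = 0.046404
Compute 10 * log10(0.046404) = -13.3344
SPL = 84.4 + (-13.3344) = 71.07

71.07 dB


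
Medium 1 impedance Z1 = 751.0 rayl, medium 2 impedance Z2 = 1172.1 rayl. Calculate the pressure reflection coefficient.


Given values:
  Z1 = 751.0 rayl, Z2 = 1172.1 rayl
Formula: R = (Z2 - Z1) / (Z2 + Z1)
Numerator: Z2 - Z1 = 1172.1 - 751.0 = 421.1
Denominator: Z2 + Z1 = 1172.1 + 751.0 = 1923.1
R = 421.1 / 1923.1 = 0.219

0.219


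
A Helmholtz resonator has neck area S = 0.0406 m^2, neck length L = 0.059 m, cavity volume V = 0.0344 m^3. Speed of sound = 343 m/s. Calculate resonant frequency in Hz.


Given values:
  S = 0.0406 m^2, L = 0.059 m, V = 0.0344 m^3, c = 343 m/s
Formula: f = (c / (2*pi)) * sqrt(S / (V * L))
Compute V * L = 0.0344 * 0.059 = 0.0020296
Compute S / (V * L) = 0.0406 / 0.0020296 = 20.0039
Compute sqrt(20.0039) = 4.472572
Compute c / (2*pi) = 343 / 6.283185 = 54.590148
f = 54.590148 * 4.472572 = 244.16

244.16 Hz


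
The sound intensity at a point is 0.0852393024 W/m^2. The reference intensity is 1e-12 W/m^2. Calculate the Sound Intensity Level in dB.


Given values:
  I = 0.0852393024 W/m^2
  I_ref = 1e-12 W/m^2
Formula: SIL = 10 * log10(I / I_ref)
Compute ratio: I / I_ref = 85239302400
Compute log10: log10(85239302400) = 10.93064
Multiply: SIL = 10 * 10.93064 = 109.31

109.31 dB


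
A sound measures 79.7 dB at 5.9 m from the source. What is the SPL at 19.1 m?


Given values:
  SPL1 = 79.7 dB, r1 = 5.9 m, r2 = 19.1 m
Formula: SPL2 = SPL1 - 20 * log10(r2 / r1)
Compute ratio: r2 / r1 = 19.1 / 5.9 = 3.2373
Compute log10: log10(3.2373) = 0.510183
Compute drop: 20 * 0.510183 = 10.2037
SPL2 = 79.7 - 10.2037 = 69.5

69.5 dB


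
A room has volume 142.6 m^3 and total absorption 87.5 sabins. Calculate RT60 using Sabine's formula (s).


Given values:
  V = 142.6 m^3
  A = 87.5 sabins
Formula: RT60 = 0.161 * V / A
Numerator: 0.161 * 142.6 = 22.9586
RT60 = 22.9586 / 87.5 = 0.262

0.262 s


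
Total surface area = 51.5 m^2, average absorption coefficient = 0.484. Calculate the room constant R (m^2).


Given values:
  S = 51.5 m^2, alpha = 0.484
Formula: R = S * alpha / (1 - alpha)
Numerator: 51.5 * 0.484 = 24.926
Denominator: 1 - 0.484 = 0.516
R = 24.926 / 0.516 = 48.31

48.31 m^2


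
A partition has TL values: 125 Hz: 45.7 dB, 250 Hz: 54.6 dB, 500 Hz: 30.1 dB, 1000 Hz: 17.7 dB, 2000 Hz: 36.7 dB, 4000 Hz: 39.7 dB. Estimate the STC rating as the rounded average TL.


Given TL values at each frequency:
  125 Hz: 45.7 dB
  250 Hz: 54.6 dB
  500 Hz: 30.1 dB
  1000 Hz: 17.7 dB
  2000 Hz: 36.7 dB
  4000 Hz: 39.7 dB
Formula: STC ~ round(average of TL values)
Sum = 45.7 + 54.6 + 30.1 + 17.7 + 36.7 + 39.7 = 224.5
Average = 224.5 / 6 = 37.42
Rounded: 37

37


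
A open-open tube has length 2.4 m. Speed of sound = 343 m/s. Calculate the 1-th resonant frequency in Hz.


Given values:
  Tube type: open-open, L = 2.4 m, c = 343 m/s, n = 1
Formula: f_n = n * c / (2 * L)
Compute 2 * L = 2 * 2.4 = 4.8
f = 1 * 343 / 4.8
f = 71.46

71.46 Hz


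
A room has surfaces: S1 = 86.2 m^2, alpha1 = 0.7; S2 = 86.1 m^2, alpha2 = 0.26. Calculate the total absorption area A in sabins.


Given surfaces:
  Surface 1: 86.2 * 0.7 = 60.34
  Surface 2: 86.1 * 0.26 = 22.386
Formula: A = sum(Si * alpha_i)
A = 60.34 + 22.386
A = 82.73

82.73 sabins


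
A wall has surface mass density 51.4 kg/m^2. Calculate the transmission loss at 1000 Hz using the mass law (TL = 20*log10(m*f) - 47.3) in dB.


Given values:
  m = 51.4 kg/m^2, f = 1000 Hz
Formula: TL = 20 * log10(m * f) - 47.3
Compute m * f = 51.4 * 1000 = 51400.0
Compute log10(51400.0) = 4.710963
Compute 20 * 4.710963 = 94.2193
TL = 94.2193 - 47.3 = 46.92

46.92 dB


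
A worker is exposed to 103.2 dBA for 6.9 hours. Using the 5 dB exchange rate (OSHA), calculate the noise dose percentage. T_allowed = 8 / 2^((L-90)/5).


Given values:
  L = 103.2 dBA, T = 6.9 hours
Formula: T_allowed = 8 / 2^((L - 90) / 5)
Compute exponent: (103.2 - 90) / 5 = 2.64
Compute 2^(2.64) = 6.233317
T_allowed = 8 / 6.233317 = 1.283426 hours
Dose = (T / T_allowed) * 100
Dose = (6.9 / 1.283426) * 100 = 537.62

537.62 %


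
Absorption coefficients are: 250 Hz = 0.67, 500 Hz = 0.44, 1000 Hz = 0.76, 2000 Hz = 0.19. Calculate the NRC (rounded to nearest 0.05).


Given values:
  a_250 = 0.67, a_500 = 0.44
  a_1000 = 0.76, a_2000 = 0.19
Formula: NRC = (a250 + a500 + a1000 + a2000) / 4
Sum = 0.67 + 0.44 + 0.76 + 0.19 = 2.06
NRC = 2.06 / 4 = 0.515
Rounded to nearest 0.05: 0.5

0.5


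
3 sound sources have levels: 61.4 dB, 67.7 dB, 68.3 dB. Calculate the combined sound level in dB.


Formula: L_total = 10 * log10( sum(10^(Li/10)) )
  Source 1: 10^(61.4/10) = 1380384.2646
  Source 2: 10^(67.7/10) = 5888436.5536
  Source 3: 10^(68.3/10) = 6760829.7539
Sum of linear values = 14029650.5721
L_total = 10 * log10(14029650.5721) = 71.47

71.47 dB


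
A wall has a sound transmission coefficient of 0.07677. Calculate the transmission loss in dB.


Given values:
  tau = 0.07677
Formula: TL = 10 * log10(1 / tau)
Compute 1 / tau = 1 / 0.07677 = 13.0259
Compute log10(13.0259) = 1.114808
TL = 10 * 1.114808 = 11.15

11.15 dB


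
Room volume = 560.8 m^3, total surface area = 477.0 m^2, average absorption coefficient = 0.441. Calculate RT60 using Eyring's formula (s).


Given values:
  V = 560.8 m^3, S = 477.0 m^2, alpha = 0.441
Formula: RT60 = 0.161 * V / (-S * ln(1 - alpha))
Compute ln(1 - 0.441) = ln(0.559) = -0.581606
Denominator: -477.0 * -0.581606 = 277.4261
Numerator: 0.161 * 560.8 = 90.2888
RT60 = 90.2888 / 277.4261 = 0.325

0.325 s


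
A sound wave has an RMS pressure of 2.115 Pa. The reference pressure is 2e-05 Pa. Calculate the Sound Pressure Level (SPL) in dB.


Given values:
  p = 2.115 Pa
  p_ref = 2e-05 Pa
Formula: SPL = 20 * log10(p / p_ref)
Compute ratio: p / p_ref = 2.115 / 2e-05 = 105750
Compute log10: log10(105750) = 5.02428
Multiply: SPL = 20 * 5.02428 = 100.49

100.49 dB


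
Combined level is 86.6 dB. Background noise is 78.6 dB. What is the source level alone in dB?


Given values:
  L_total = 86.6 dB, L_bg = 78.6 dB
Formula: L_source = 10 * log10(10^(L_total/10) - 10^(L_bg/10))
Convert to linear:
  10^(86.6/10) = 457088189.6149
  10^(78.6/10) = 72443596.0075
Difference: 457088189.6149 - 72443596.0075 = 384644593.6074
L_source = 10 * log10(384644593.6074) = 85.85

85.85 dB


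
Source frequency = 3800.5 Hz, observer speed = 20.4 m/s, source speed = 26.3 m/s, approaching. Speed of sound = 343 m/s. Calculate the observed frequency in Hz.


Given values:
  f_s = 3800.5 Hz, v_o = 20.4 m/s, v_s = 26.3 m/s
  Direction: approaching
Formula: f_o = f_s * (c + v_o) / (c - v_s)
Numerator: c + v_o = 343 + 20.4 = 363.4
Denominator: c - v_s = 343 - 26.3 = 316.7
f_o = 3800.5 * 363.4 / 316.7 = 4360.91

4360.91 Hz


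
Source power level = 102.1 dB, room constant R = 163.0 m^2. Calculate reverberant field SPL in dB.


Given values:
  Lw = 102.1 dB, R = 163.0 m^2
Formula: SPL = Lw + 10 * log10(4 / R)
Compute 4 / R = 4 / 163.0 = 0.02454
Compute 10 * log10(0.02454) = -16.1013
SPL = 102.1 + (-16.1013) = 86.0

86.0 dB


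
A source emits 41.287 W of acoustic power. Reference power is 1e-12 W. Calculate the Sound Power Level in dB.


Given values:
  W = 41.287 W
  W_ref = 1e-12 W
Formula: SWL = 10 * log10(W / W_ref)
Compute ratio: W / W_ref = 41287000000000
Compute log10: log10(41287000000000) = 13.615813
Multiply: SWL = 10 * 13.615813 = 136.16

136.16 dB


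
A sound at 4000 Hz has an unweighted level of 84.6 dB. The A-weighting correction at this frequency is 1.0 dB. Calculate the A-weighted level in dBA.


Given values:
  SPL = 84.6 dB
  A-weighting at 4000 Hz = 1.0 dB
Formula: L_A = SPL + A_weight
L_A = 84.6 + (1.0)
L_A = 85.6

85.6 dBA


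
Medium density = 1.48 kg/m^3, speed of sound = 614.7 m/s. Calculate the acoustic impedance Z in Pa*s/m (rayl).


Given values:
  rho = 1.48 kg/m^3
  c = 614.7 m/s
Formula: Z = rho * c
Z = 1.48 * 614.7
Z = 909.76

909.76 rayl


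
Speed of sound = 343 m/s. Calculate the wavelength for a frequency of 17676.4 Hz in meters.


Given values:
  c = 343 m/s, f = 17676.4 Hz
Formula: lambda = c / f
lambda = 343 / 17676.4
lambda = 0.0194

0.0194 m


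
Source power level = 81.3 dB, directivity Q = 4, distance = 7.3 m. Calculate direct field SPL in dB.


Given values:
  Lw = 81.3 dB, Q = 4, r = 7.3 m
Formula: SPL = Lw + 10 * log10(Q / (4 * pi * r^2))
Compute 4 * pi * r^2 = 4 * pi * 7.3^2 = 669.6619
Compute Q / denom = 4 / 669.6619 = 0.00597316
Compute 10 * log10(0.00597316) = -22.238
SPL = 81.3 + (-22.238) = 59.06

59.06 dB


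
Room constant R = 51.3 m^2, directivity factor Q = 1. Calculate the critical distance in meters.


Given values:
  R = 51.3 m^2, Q = 1
Formula: d_c = 0.141 * sqrt(Q * R)
Compute Q * R = 1 * 51.3 = 51.3
Compute sqrt(51.3) = 7.1624
d_c = 0.141 * 7.1624 = 1.01

1.01 m


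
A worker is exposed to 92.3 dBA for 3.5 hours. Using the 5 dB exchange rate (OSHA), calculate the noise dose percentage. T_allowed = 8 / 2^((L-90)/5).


Given values:
  L = 92.3 dBA, T = 3.5 hours
Formula: T_allowed = 8 / 2^((L - 90) / 5)
Compute exponent: (92.3 - 90) / 5 = 0.46
Compute 2^(0.46) = 1.375542
T_allowed = 8 / 1.375542 = 5.815889 hours
Dose = (T / T_allowed) * 100
Dose = (3.5 / 5.815889) * 100 = 60.18

60.18 %


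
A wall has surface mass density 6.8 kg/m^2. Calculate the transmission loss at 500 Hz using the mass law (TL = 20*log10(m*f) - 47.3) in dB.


Given values:
  m = 6.8 kg/m^2, f = 500 Hz
Formula: TL = 20 * log10(m * f) - 47.3
Compute m * f = 6.8 * 500 = 3400.0
Compute log10(3400.0) = 3.531479
Compute 20 * 3.531479 = 70.6296
TL = 70.6296 - 47.3 = 23.33

23.33 dB


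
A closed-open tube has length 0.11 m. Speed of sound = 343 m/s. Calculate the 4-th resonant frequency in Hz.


Given values:
  Tube type: closed-open, L = 0.11 m, c = 343 m/s, n = 4
Formula: f_n = (2n - 1) * c / (4 * L)
Compute 2n - 1 = 2*4 - 1 = 7
Compute 4 * L = 4 * 0.11 = 0.44
f = 7 * 343 / 0.44
f = 5456.82

5456.82 Hz


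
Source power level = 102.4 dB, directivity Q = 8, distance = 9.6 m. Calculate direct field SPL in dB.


Given values:
  Lw = 102.4 dB, Q = 8, r = 9.6 m
Formula: SPL = Lw + 10 * log10(Q / (4 * pi * r^2))
Compute 4 * pi * r^2 = 4 * pi * 9.6^2 = 1158.1167
Compute Q / denom = 8 / 1158.1167 = 0.00690777
Compute 10 * log10(0.00690777) = -21.6066
SPL = 102.4 + (-21.6066) = 80.79

80.79 dB


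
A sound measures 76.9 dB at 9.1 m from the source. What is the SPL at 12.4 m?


Given values:
  SPL1 = 76.9 dB, r1 = 9.1 m, r2 = 12.4 m
Formula: SPL2 = SPL1 - 20 * log10(r2 / r1)
Compute ratio: r2 / r1 = 12.4 / 9.1 = 1.3626
Compute log10: log10(1.3626) = 0.134368
Compute drop: 20 * 0.134368 = 2.6874
SPL2 = 76.9 - 2.6874 = 74.21

74.21 dB


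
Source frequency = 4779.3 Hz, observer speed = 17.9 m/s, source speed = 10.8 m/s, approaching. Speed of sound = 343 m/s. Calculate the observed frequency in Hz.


Given values:
  f_s = 4779.3 Hz, v_o = 17.9 m/s, v_s = 10.8 m/s
  Direction: approaching
Formula: f_o = f_s * (c + v_o) / (c - v_s)
Numerator: c + v_o = 343 + 17.9 = 360.9
Denominator: c - v_s = 343 - 10.8 = 332.2
f_o = 4779.3 * 360.9 / 332.2 = 5192.2

5192.2 Hz


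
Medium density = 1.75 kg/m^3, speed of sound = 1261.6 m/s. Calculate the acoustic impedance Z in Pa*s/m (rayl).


Given values:
  rho = 1.75 kg/m^3
  c = 1261.6 m/s
Formula: Z = rho * c
Z = 1.75 * 1261.6
Z = 2207.8

2207.8 rayl


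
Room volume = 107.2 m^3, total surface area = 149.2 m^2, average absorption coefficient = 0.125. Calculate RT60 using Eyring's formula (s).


Given values:
  V = 107.2 m^3, S = 149.2 m^2, alpha = 0.125
Formula: RT60 = 0.161 * V / (-S * ln(1 - alpha))
Compute ln(1 - 0.125) = ln(0.875) = -0.133531
Denominator: -149.2 * -0.133531 = 19.9228
Numerator: 0.161 * 107.2 = 17.2592
RT60 = 17.2592 / 19.9228 = 0.866

0.866 s


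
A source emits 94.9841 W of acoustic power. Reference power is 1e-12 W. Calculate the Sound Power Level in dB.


Given values:
  W = 94.9841 W
  W_ref = 1e-12 W
Formula: SWL = 10 * log10(W / W_ref)
Compute ratio: W / W_ref = 94984100000000
Compute log10: log10(94984100000000) = 13.977651
Multiply: SWL = 10 * 13.977651 = 139.78

139.78 dB


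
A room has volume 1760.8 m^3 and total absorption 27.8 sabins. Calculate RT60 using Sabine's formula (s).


Given values:
  V = 1760.8 m^3
  A = 27.8 sabins
Formula: RT60 = 0.161 * V / A
Numerator: 0.161 * 1760.8 = 283.4888
RT60 = 283.4888 / 27.8 = 10.197

10.197 s


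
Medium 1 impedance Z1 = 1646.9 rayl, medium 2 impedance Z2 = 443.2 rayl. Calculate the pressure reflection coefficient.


Given values:
  Z1 = 1646.9 rayl, Z2 = 443.2 rayl
Formula: R = (Z2 - Z1) / (Z2 + Z1)
Numerator: Z2 - Z1 = 443.2 - 1646.9 = -1203.7
Denominator: Z2 + Z1 = 443.2 + 1646.9 = 2090.1
R = -1203.7 / 2090.1 = -0.5759

-0.5759


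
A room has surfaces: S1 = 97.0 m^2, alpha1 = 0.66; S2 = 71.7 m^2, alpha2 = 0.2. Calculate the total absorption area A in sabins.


Given surfaces:
  Surface 1: 97.0 * 0.66 = 64.02
  Surface 2: 71.7 * 0.2 = 14.34
Formula: A = sum(Si * alpha_i)
A = 64.02 + 14.34
A = 78.36

78.36 sabins


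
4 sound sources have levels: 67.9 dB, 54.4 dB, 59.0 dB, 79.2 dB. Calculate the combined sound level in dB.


Formula: L_total = 10 * log10( sum(10^(Li/10)) )
  Source 1: 10^(67.9/10) = 6165950.0186
  Source 2: 10^(54.4/10) = 275422.8703
  Source 3: 10^(59.0/10) = 794328.2347
  Source 4: 10^(79.2/10) = 83176377.1103
Sum of linear values = 90412078.2339
L_total = 10 * log10(90412078.2339) = 79.56

79.56 dB


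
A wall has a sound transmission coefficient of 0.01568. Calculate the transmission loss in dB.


Given values:
  tau = 0.01568
Formula: TL = 10 * log10(1 / tau)
Compute 1 / tau = 1 / 0.01568 = 63.7755
Compute log10(63.7755) = 1.804654
TL = 10 * 1.804654 = 18.05

18.05 dB


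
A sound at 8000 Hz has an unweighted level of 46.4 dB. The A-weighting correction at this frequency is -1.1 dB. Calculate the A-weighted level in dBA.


Given values:
  SPL = 46.4 dB
  A-weighting at 8000 Hz = -1.1 dB
Formula: L_A = SPL + A_weight
L_A = 46.4 + (-1.1)
L_A = 45.3

45.3 dBA


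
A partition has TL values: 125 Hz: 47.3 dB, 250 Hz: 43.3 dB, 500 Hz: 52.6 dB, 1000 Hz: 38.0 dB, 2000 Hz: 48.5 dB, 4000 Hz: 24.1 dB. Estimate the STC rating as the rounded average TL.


Given TL values at each frequency:
  125 Hz: 47.3 dB
  250 Hz: 43.3 dB
  500 Hz: 52.6 dB
  1000 Hz: 38.0 dB
  2000 Hz: 48.5 dB
  4000 Hz: 24.1 dB
Formula: STC ~ round(average of TL values)
Sum = 47.3 + 43.3 + 52.6 + 38.0 + 48.5 + 24.1 = 253.8
Average = 253.8 / 6 = 42.3
Rounded: 42

42


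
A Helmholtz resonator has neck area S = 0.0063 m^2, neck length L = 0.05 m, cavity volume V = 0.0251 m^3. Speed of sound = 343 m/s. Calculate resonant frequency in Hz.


Given values:
  S = 0.0063 m^2, L = 0.05 m, V = 0.0251 m^3, c = 343 m/s
Formula: f = (c / (2*pi)) * sqrt(S / (V * L))
Compute V * L = 0.0251 * 0.05 = 0.001255
Compute S / (V * L) = 0.0063 / 0.001255 = 5.0199
Compute sqrt(5.0199) = 2.240513
Compute c / (2*pi) = 343 / 6.283185 = 54.590148
f = 54.590148 * 2.240513 = 122.31

122.31 Hz


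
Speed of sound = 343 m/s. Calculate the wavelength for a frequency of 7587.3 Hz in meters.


Given values:
  c = 343 m/s, f = 7587.3 Hz
Formula: lambda = c / f
lambda = 343 / 7587.3
lambda = 0.0452

0.0452 m


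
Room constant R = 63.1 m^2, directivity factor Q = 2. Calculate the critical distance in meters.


Given values:
  R = 63.1 m^2, Q = 2
Formula: d_c = 0.141 * sqrt(Q * R)
Compute Q * R = 2 * 63.1 = 126.2
Compute sqrt(126.2) = 11.2339
d_c = 0.141 * 11.2339 = 1.584

1.584 m


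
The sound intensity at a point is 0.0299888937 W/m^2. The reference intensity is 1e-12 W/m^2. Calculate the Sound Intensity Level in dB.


Given values:
  I = 0.0299888937 W/m^2
  I_ref = 1e-12 W/m^2
Formula: SIL = 10 * log10(I / I_ref)
Compute ratio: I / I_ref = 29988893700
Compute log10: log10(29988893700) = 10.47696
Multiply: SIL = 10 * 10.47696 = 104.77

104.77 dB


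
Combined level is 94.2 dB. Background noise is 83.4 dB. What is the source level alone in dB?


Given values:
  L_total = 94.2 dB, L_bg = 83.4 dB
Formula: L_source = 10 * log10(10^(L_total/10) - 10^(L_bg/10))
Convert to linear:
  10^(94.2/10) = 2630267991.8954
  10^(83.4/10) = 218776162.395
Difference: 2630267991.8954 - 218776162.395 = 2411491829.5004
L_source = 10 * log10(2411491829.5004) = 93.82

93.82 dB


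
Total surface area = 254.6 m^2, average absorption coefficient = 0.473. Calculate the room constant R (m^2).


Given values:
  S = 254.6 m^2, alpha = 0.473
Formula: R = S * alpha / (1 - alpha)
Numerator: 254.6 * 0.473 = 120.4258
Denominator: 1 - 0.473 = 0.527
R = 120.4258 / 0.527 = 228.51

228.51 m^2


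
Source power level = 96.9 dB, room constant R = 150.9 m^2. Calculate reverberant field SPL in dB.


Given values:
  Lw = 96.9 dB, R = 150.9 m^2
Formula: SPL = Lw + 10 * log10(4 / R)
Compute 4 / R = 4 / 150.9 = 0.026508
Compute 10 * log10(0.026508) = -15.7662
SPL = 96.9 + (-15.7662) = 81.13

81.13 dB


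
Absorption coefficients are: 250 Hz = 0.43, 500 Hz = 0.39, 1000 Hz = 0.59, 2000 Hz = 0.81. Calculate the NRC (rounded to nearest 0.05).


Given values:
  a_250 = 0.43, a_500 = 0.39
  a_1000 = 0.59, a_2000 = 0.81
Formula: NRC = (a250 + a500 + a1000 + a2000) / 4
Sum = 0.43 + 0.39 + 0.59 + 0.81 = 2.22
NRC = 2.22 / 4 = 0.555
Rounded to nearest 0.05: 0.55

0.55


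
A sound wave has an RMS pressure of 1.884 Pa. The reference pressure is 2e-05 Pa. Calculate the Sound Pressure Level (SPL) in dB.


Given values:
  p = 1.884 Pa
  p_ref = 2e-05 Pa
Formula: SPL = 20 * log10(p / p_ref)
Compute ratio: p / p_ref = 1.884 / 2e-05 = 94200
Compute log10: log10(94200) = 4.974051
Multiply: SPL = 20 * 4.974051 = 99.48

99.48 dB


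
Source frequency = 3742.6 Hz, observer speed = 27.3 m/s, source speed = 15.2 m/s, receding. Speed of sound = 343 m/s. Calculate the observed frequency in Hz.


Given values:
  f_s = 3742.6 Hz, v_o = 27.3 m/s, v_s = 15.2 m/s
  Direction: receding
Formula: f_o = f_s * (c - v_o) / (c + v_s)
Numerator: c - v_o = 343 - 27.3 = 315.7
Denominator: c + v_s = 343 + 15.2 = 358.2
f_o = 3742.6 * 315.7 / 358.2 = 3298.55

3298.55 Hz


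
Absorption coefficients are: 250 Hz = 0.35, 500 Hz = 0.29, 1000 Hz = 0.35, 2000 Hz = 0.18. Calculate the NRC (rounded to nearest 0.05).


Given values:
  a_250 = 0.35, a_500 = 0.29
  a_1000 = 0.35, a_2000 = 0.18
Formula: NRC = (a250 + a500 + a1000 + a2000) / 4
Sum = 0.35 + 0.29 + 0.35 + 0.18 = 1.17
NRC = 1.17 / 4 = 0.2925
Rounded to nearest 0.05: 0.3

0.3


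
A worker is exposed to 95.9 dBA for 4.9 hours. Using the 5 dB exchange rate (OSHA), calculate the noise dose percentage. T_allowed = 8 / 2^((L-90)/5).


Given values:
  L = 95.9 dBA, T = 4.9 hours
Formula: T_allowed = 8 / 2^((L - 90) / 5)
Compute exponent: (95.9 - 90) / 5 = 1.18
Compute 2^(1.18) = 2.265768
T_allowed = 8 / 2.265768 = 3.530812 hours
Dose = (T / T_allowed) * 100
Dose = (4.9 / 3.530812) * 100 = 138.78

138.78 %


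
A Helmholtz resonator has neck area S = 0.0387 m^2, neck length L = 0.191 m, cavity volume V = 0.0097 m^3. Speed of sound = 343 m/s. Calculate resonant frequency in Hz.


Given values:
  S = 0.0387 m^2, L = 0.191 m, V = 0.0097 m^3, c = 343 m/s
Formula: f = (c / (2*pi)) * sqrt(S / (V * L))
Compute V * L = 0.0097 * 0.191 = 0.0018527
Compute S / (V * L) = 0.0387 / 0.0018527 = 20.8884
Compute sqrt(20.8884) = 4.570383
Compute c / (2*pi) = 343 / 6.283185 = 54.590148
f = 54.590148 * 4.570383 = 249.5

249.5 Hz


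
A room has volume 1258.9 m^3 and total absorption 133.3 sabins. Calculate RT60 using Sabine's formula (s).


Given values:
  V = 1258.9 m^3
  A = 133.3 sabins
Formula: RT60 = 0.161 * V / A
Numerator: 0.161 * 1258.9 = 202.6829
RT60 = 202.6829 / 133.3 = 1.521

1.521 s


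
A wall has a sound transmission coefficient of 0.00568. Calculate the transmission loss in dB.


Given values:
  tau = 0.00568
Formula: TL = 10 * log10(1 / tau)
Compute 1 / tau = 1 / 0.00568 = 176.0563
Compute log10(176.0563) = 2.245652
TL = 10 * 2.245652 = 22.46

22.46 dB


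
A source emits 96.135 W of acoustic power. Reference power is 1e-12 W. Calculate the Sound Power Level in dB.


Given values:
  W = 96.135 W
  W_ref = 1e-12 W
Formula: SWL = 10 * log10(W / W_ref)
Compute ratio: W / W_ref = 96135000000000
Compute log10: log10(96135000000000) = 13.982882
Multiply: SWL = 10 * 13.982882 = 139.83

139.83 dB


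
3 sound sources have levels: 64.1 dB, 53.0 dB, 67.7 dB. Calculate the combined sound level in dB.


Formula: L_total = 10 * log10( sum(10^(Li/10)) )
  Source 1: 10^(64.1/10) = 2570395.7828
  Source 2: 10^(53.0/10) = 199526.2315
  Source 3: 10^(67.7/10) = 5888436.5536
Sum of linear values = 8658358.5679
L_total = 10 * log10(8658358.5679) = 69.37

69.37 dB


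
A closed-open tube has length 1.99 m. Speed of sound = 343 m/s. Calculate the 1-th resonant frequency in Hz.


Given values:
  Tube type: closed-open, L = 1.99 m, c = 343 m/s, n = 1
Formula: f_n = (2n - 1) * c / (4 * L)
Compute 2n - 1 = 2*1 - 1 = 1
Compute 4 * L = 4 * 1.99 = 7.96
f = 1 * 343 / 7.96
f = 43.09

43.09 Hz


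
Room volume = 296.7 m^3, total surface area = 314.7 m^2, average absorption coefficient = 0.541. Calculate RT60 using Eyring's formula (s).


Given values:
  V = 296.7 m^3, S = 314.7 m^2, alpha = 0.541
Formula: RT60 = 0.161 * V / (-S * ln(1 - alpha))
Compute ln(1 - 0.541) = ln(0.459) = -0.778705
Denominator: -314.7 * -0.778705 = 245.0585
Numerator: 0.161 * 296.7 = 47.7687
RT60 = 47.7687 / 245.0585 = 0.195

0.195 s


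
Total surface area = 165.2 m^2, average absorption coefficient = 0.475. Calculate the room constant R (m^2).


Given values:
  S = 165.2 m^2, alpha = 0.475
Formula: R = S * alpha / (1 - alpha)
Numerator: 165.2 * 0.475 = 78.47
Denominator: 1 - 0.475 = 0.525
R = 78.47 / 0.525 = 149.47

149.47 m^2


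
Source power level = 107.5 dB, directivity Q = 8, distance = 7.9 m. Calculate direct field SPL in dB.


Given values:
  Lw = 107.5 dB, Q = 8, r = 7.9 m
Formula: SPL = Lw + 10 * log10(Q / (4 * pi * r^2))
Compute 4 * pi * r^2 = 4 * pi * 7.9^2 = 784.2672
Compute Q / denom = 8 / 784.2672 = 0.01020061
Compute 10 * log10(0.01020061) = -19.9137
SPL = 107.5 + (-19.9137) = 87.59

87.59 dB


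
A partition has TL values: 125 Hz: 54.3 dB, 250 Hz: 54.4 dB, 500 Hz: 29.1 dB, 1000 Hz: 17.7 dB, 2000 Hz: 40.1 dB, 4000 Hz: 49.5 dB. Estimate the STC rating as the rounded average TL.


Given TL values at each frequency:
  125 Hz: 54.3 dB
  250 Hz: 54.4 dB
  500 Hz: 29.1 dB
  1000 Hz: 17.7 dB
  2000 Hz: 40.1 dB
  4000 Hz: 49.5 dB
Formula: STC ~ round(average of TL values)
Sum = 54.3 + 54.4 + 29.1 + 17.7 + 40.1 + 49.5 = 245.1
Average = 245.1 / 6 = 40.85
Rounded: 41

41


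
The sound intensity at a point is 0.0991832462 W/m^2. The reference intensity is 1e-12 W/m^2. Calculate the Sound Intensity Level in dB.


Given values:
  I = 0.0991832462 W/m^2
  I_ref = 1e-12 W/m^2
Formula: SIL = 10 * log10(I / I_ref)
Compute ratio: I / I_ref = 99183246200
Compute log10: log10(99183246200) = 10.996438
Multiply: SIL = 10 * 10.996438 = 109.96

109.96 dB


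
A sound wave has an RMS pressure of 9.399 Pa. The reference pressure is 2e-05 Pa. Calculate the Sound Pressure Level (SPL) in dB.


Given values:
  p = 9.399 Pa
  p_ref = 2e-05 Pa
Formula: SPL = 20 * log10(p / p_ref)
Compute ratio: p / p_ref = 9.399 / 2e-05 = 469950
Compute log10: log10(469950) = 5.672052
Multiply: SPL = 20 * 5.672052 = 113.44

113.44 dB


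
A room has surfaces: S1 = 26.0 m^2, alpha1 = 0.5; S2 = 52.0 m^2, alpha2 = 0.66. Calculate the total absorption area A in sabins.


Given surfaces:
  Surface 1: 26.0 * 0.5 = 13.0
  Surface 2: 52.0 * 0.66 = 34.32
Formula: A = sum(Si * alpha_i)
A = 13.0 + 34.32
A = 47.32

47.32 sabins


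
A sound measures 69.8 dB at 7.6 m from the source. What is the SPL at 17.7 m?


Given values:
  SPL1 = 69.8 dB, r1 = 7.6 m, r2 = 17.7 m
Formula: SPL2 = SPL1 - 20 * log10(r2 / r1)
Compute ratio: r2 / r1 = 17.7 / 7.6 = 2.3289
Compute log10: log10(2.3289) = 0.367151
Compute drop: 20 * 0.367151 = 7.343
SPL2 = 69.8 - 7.343 = 62.46

62.46 dB


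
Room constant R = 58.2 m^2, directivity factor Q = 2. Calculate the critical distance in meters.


Given values:
  R = 58.2 m^2, Q = 2
Formula: d_c = 0.141 * sqrt(Q * R)
Compute Q * R = 2 * 58.2 = 116.4
Compute sqrt(116.4) = 10.7889
d_c = 0.141 * 10.7889 = 1.521

1.521 m


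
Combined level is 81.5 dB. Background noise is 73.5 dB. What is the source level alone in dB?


Given values:
  L_total = 81.5 dB, L_bg = 73.5 dB
Formula: L_source = 10 * log10(10^(L_total/10) - 10^(L_bg/10))
Convert to linear:
  10^(81.5/10) = 141253754.4623
  10^(73.5/10) = 22387211.3857
Difference: 141253754.4623 - 22387211.3857 = 118866543.0766
L_source = 10 * log10(118866543.0766) = 80.75

80.75 dB


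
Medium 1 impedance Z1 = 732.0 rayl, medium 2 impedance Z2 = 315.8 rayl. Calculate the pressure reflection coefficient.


Given values:
  Z1 = 732.0 rayl, Z2 = 315.8 rayl
Formula: R = (Z2 - Z1) / (Z2 + Z1)
Numerator: Z2 - Z1 = 315.8 - 732.0 = -416.2
Denominator: Z2 + Z1 = 315.8 + 732.0 = 1047.8
R = -416.2 / 1047.8 = -0.3972

-0.3972


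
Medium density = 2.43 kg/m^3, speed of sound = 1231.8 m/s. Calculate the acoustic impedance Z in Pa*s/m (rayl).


Given values:
  rho = 2.43 kg/m^3
  c = 1231.8 m/s
Formula: Z = rho * c
Z = 2.43 * 1231.8
Z = 2993.27

2993.27 rayl


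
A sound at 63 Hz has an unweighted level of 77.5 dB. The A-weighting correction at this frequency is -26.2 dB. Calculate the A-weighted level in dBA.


Given values:
  SPL = 77.5 dB
  A-weighting at 63 Hz = -26.2 dB
Formula: L_A = SPL + A_weight
L_A = 77.5 + (-26.2)
L_A = 51.3

51.3 dBA


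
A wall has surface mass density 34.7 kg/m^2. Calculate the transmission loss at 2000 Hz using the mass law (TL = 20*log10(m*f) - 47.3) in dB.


Given values:
  m = 34.7 kg/m^2, f = 2000 Hz
Formula: TL = 20 * log10(m * f) - 47.3
Compute m * f = 34.7 * 2000 = 69400.0
Compute log10(69400.0) = 4.841359
Compute 20 * 4.841359 = 96.8272
TL = 96.8272 - 47.3 = 49.53

49.53 dB


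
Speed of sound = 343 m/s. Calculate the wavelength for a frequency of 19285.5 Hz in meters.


Given values:
  c = 343 m/s, f = 19285.5 Hz
Formula: lambda = c / f
lambda = 343 / 19285.5
lambda = 0.0178

0.0178 m


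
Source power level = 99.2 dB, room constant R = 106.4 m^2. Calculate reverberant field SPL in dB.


Given values:
  Lw = 99.2 dB, R = 106.4 m^2
Formula: SPL = Lw + 10 * log10(4 / R)
Compute 4 / R = 4 / 106.4 = 0.037594
Compute 10 * log10(0.037594) = -14.2488
SPL = 99.2 + (-14.2488) = 84.95

84.95 dB


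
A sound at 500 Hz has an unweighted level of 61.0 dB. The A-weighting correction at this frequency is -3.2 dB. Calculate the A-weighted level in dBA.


Given values:
  SPL = 61.0 dB
  A-weighting at 500 Hz = -3.2 dB
Formula: L_A = SPL + A_weight
L_A = 61.0 + (-3.2)
L_A = 57.8

57.8 dBA


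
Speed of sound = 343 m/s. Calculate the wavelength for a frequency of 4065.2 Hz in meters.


Given values:
  c = 343 m/s, f = 4065.2 Hz
Formula: lambda = c / f
lambda = 343 / 4065.2
lambda = 0.0844

0.0844 m


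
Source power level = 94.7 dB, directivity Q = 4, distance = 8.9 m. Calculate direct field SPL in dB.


Given values:
  Lw = 94.7 dB, Q = 4, r = 8.9 m
Formula: SPL = Lw + 10 * log10(Q / (4 * pi * r^2))
Compute 4 * pi * r^2 = 4 * pi * 8.9^2 = 995.3822
Compute Q / denom = 4 / 995.3822 = 0.00401856
Compute 10 * log10(0.00401856) = -23.9593
SPL = 94.7 + (-23.9593) = 70.74

70.74 dB
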